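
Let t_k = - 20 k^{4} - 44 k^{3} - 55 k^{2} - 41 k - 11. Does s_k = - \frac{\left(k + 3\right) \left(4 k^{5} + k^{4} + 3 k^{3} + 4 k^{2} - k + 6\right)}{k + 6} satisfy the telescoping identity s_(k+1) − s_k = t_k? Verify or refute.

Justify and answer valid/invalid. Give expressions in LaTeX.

s_(k+1) = (-4*k**6 - 37*k**5 - 131*k**4 - 247*k**3 - 276*k**2 - 177*k - 68)/(k + 7)
s_(k+1) − s_k = (-20*k**6 - 256*k**5 - 978*k**4 - 1656*k**3 - 1753*k**2 - 1091*k - 282)/(k**2 + 13*k + 42)
(s_(k+1) − s_k) − t_k = 3*(16*k**5 + 163*k**4 + 316*k**3 + 367*k**2 + 258*k + 60)/(k**2 + 13*k + 42)

Invalid: residual \frac{3 \left(16 k^{5} + 163 k^{4} + 316 k^{3} + 367 k^{2} + 258 k + 60\right)}{k^{2} + 13 k + 42} ≠ 0.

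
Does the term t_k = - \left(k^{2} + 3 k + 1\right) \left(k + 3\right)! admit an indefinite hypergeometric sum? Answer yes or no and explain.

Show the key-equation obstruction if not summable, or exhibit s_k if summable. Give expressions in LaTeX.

Yes. s_k = - \left(k - 1\right) \left(k + 3\right)!.

Step 1: r(k) = (k + 4)*(3*k + (k + 1)**2 + 4)/(k**2 + 3*k + 1).
Take A(k)=k + 4, B(k)=1, C(k)=k**2 + 3*k + 1.
Set up (k + 4)·f(k+1) − (1)·f(k) − (k**2 + 3*k + 1) = 0.
From deg A=1, deg B=0, deg C=2: d=1.
A polynomial solution: f(k) = k - 1.
R(k) = B(k−1)·f(k)/C(k) = (k - 1)/(k**2 + 3*k + 1); s_k = R·t_k = -(k - 1)*factorial(k + 3).
s_(k+1) − s_k = -(k**2 + 3*k + 1)*factorial(k + 3) = t_k.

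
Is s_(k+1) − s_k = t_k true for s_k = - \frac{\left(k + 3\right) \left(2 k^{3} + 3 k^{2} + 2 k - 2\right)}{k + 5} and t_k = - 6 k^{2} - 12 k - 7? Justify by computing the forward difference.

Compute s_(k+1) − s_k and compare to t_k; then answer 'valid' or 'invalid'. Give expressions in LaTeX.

s_(k+1) = -(k + 4)*(2*k + 2*(k + 1)**3 + 3*(k + 1)**2)/(k + 6)
s_(k+1) − s_k = (-6*k**4 - 70*k**3 - 241*k**2 - 307*k - 136)/(k**2 + 11*k + 30)
(s_(k+1) − s_k) − t_k = 2*(4*k**3 + 39*k**2 + 65*k + 37)/(k**2 + 11*k + 30)

Invalid: residual \frac{2 \left(4 k^{3} + 39 k^{2} + 65 k + 37\right)}{k^{2} + 11 k + 30} ≠ 0.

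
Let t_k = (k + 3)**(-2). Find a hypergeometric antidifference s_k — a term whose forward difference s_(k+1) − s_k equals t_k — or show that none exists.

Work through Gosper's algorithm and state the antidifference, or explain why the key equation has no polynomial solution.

none — t_k is not Gosper-summable

r(k) = (k + 3)**2/(k + 4)**2 after simplifying.
Gosper form: A/B · C(k+1)/C(k) with A=k**2 + 6*k + 9, B=k**2 + 8*k + 16, C=1.
Key eq: (k**2 + 6*k + 9)·f(k+1) = (k**2 + 6*k + 9)·f(k) + (1).
Degrees (2,2,0) ⇒ d ≤ 0.
Put f(k) = c0: A·f(k+1) − B(k−1)·f(k) − C = -1; need -1 = 0 — inconsistent ⇒ no f, not summable.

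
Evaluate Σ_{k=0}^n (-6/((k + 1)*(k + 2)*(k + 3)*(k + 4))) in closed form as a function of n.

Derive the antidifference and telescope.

The ratio is (k + 1)/(k + 5).
Normal form (A,B,C) = (k + 1, k + 5, 1).
Solve (k + 1)·f(k+1) − (k + 4)·f(k) = 1.
From deg A=1, deg B=1, deg C=0: d=3.
Solve for f: f(k) = k*(k**2 + 6*k + 11)/18 (degree 3 ≤ 3).
So s_k = (B(k−1)f/C)·t_k = (k*(k + 4)*(k**2 + 6*k + 11)/18)·t_k = k*(-k**2 - 6*k - 11)/(3*(k + 1)*(k + 2)*(k + 3)).
Δs = -6/(k**4 + 10*k**3 + 35*k**2 + 50*k + 24), as required.
Evaluate: s_(n+1) = (-n**3 - 9*n**2 - 26*n - 18)/(3*(n**3 + 9*n**2 + 26*n + 24)); subtract s_(0) = 0 ⇒ S(n) = (-n**3 - 9*n**2 - 26*n - 18)/(3*(n**3 + 9*n**2 + 26*n + 24)).

S(n) = (-n**3 - 9*n**2 - 26*n - 18)/(3*(n**3 + 9*n**2 + 26*n + 24))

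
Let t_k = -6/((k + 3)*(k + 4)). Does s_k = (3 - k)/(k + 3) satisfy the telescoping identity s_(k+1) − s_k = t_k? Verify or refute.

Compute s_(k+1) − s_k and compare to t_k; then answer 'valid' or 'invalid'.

s_(k+1) = (2 - k)/(k + 4)
s_(k+1) − s_k = -6/(k**2 + 7*k + 12)
(s_(k+1) − s_k) − t_k = 0

valid (s_(k+1) − s_k reduces to t_k)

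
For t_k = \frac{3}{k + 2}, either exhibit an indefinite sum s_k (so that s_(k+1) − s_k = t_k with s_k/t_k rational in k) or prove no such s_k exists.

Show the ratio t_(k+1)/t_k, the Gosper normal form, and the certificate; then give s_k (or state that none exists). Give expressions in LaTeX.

Step 1: r(k) = (k + 2)/(k + 3).
Gosper form: A/B · C(k+1)/C(k) with A=k + 2, B=k + 3, C=1.
Set up (k + 2)·f(k+1) − (k + 2)·f(k) − (1) = 0.
Degrees (1,1,0) ⇒ d ≤ 0.
Generic f = c0 gives residual -1; -1 = 0 cannot hold, so t_k is not Gosper-summable.

none — t_k is not Gosper-summable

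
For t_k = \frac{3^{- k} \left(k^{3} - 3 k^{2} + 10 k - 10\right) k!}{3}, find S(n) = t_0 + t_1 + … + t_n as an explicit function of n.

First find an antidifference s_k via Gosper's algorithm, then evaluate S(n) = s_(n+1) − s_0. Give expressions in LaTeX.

S(n) = \frac{3^{- n} \left(- 12 \cdot 3^{n} + n^{3} n! + n n! + 2 n!\right)}{3}

t_(k+1)/t_k = (k**4 + k**3 + 7*k**2 + 5*k - 2)/(3*(k**3 - 3*k**2 + 10*k - 10)).
Factor: A=k/3 + 1/3; B=1; C=k**3 - 3*k**2 + 10*k - 10.
Set up (k/3 + 1/3)·f(k+1) − (1)·f(k) − (k**3 - 3*k**2 + 10*k - 10) = 0.
d = 2 from the (1,0,3) case.
Solving with deg f ≤ 2: f(k) = 3*(k**2 - 3*k + 4).
R(k) = B(k−1)·f(k)/C(k) = 3*(k**2 - 3*k + 4)/(k**3 - 3*k**2 + 10*k - 10); s_k = R·t_k = (k**2 - 3*k + 4)*factorial(k)/3**k.
Δs = (k**3 - 3*k**2 + 10*k - 10)*factorial(k)/(3*3**k), as required.
Telescope: S(n) = s_(n+1) − s_(0) = 3**(-n - 1)*(n**2 - n + 2)*factorial(n + 1) − (4) = (-12*3**n + n**3*factorial(n) + n*factorial(n) + 2*factorial(n))/(3*3**n).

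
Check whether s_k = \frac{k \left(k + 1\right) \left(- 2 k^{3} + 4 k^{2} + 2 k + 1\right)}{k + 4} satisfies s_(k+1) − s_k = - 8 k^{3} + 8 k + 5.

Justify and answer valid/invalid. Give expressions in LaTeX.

Invalid: residual \frac{6 \left(3 k^{4} + 18 k^{3} - 3 k^{2} - 18 k - 10\right)}{k^{2} + 9 k + 20} ≠ 0.

s_(k+1) = (k + 1)*(k + 2)*(2*k - 2*(k + 1)**3 + 4*(k + 1)**2 + 3)/(k + 5)
s_(k+1) − s_k = (-8*k**5 - 54*k**4 - 44*k**3 + 59*k**2 + 97*k + 40)/(k**2 + 9*k + 20)
(s_(k+1) − s_k) − t_k = 6*(3*k**4 + 18*k**3 - 3*k**2 - 18*k - 10)/(k**2 + 9*k + 20)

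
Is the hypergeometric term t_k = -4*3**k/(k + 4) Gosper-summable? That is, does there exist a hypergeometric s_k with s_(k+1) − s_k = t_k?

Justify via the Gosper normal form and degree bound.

No. Not Gosper-summable.

t_(k+1)/t_k = 3*(k + 4)/(k + 5).
A = 3*k + 12, B = k + 5, C = 1.
Need (3*k + 12)·f(k+1) − (k + 4)·f(k) = 1.
Degrees (1,1,0) ⇒ d ≤ -1.
deg f ≤ -1 is impossible — no certificate.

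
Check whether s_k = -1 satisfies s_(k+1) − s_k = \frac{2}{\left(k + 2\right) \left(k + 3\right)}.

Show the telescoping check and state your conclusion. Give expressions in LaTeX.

s_(k+1) = -1
s_(k+1) − s_k = 0
(s_(k+1) − s_k) − t_k = -2/((k + 2)*(k + 3))

Invalid: residual - \frac{2}{\left(k + 2\right) \left(k + 3\right)} ≠ 0.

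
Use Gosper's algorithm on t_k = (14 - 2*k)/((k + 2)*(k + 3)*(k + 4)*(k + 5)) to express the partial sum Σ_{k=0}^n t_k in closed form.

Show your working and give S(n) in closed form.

The ratio is (k - 6)*(k + 2)/((k - 7)*(k + 6)).
So A=k + 2 and B=k + 6, with C=k - 7.
Key eq: (k + 2)·f(k+1) = (k + 5)·f(k) + (k - 7).
Bound: deg f ≤ 3.
Solve for f: f(k) = -k*(k**2 + 9*k + 32)/12 (degree 3 ≤ 3).
Then R = B(k−1)f/C = -k*(k + 5)*(k**2 + 9*k + 32)/(12*(k - 7)), so s_k = R(k)·t_k = k*(k**2 + 9*k + 32)/(6*(k + 2)*(k + 3)*(k + 4)).
Verify: 2*(7 - k)/(k**4 + 14*k**3 + 71*k**2 + 154*k + 120) matches t_k.
Evaluate: s_(n+1) = (n**3 + 12*n**2 + 53*n + 42)/(6*(n**3 + 12*n**2 + 47*n + 60)); subtract s_(0) = 0 ⇒ S(n) = (n**3 + 12*n**2 + 53*n + 42)/(6*(n**3 + 12*n**2 + 47*n + 60)).

S(n) = (n**3 + 12*n**2 + 53*n + 42)/(6*(n**3 + 12*n**2 + 47*n + 60))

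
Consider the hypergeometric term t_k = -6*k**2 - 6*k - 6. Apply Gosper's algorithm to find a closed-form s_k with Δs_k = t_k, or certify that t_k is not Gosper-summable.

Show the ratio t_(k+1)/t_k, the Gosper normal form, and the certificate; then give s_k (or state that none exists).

s_k = 2*k*(-k**2 - 2)

Step 1: r(k) = (k + (k + 1)**2 + 2)/(k**2 + k + 1).
So A=1 and B=1, with C=k**2 + k + 1.
Set up (1)·f(k+1) − (1)·f(k) − (k**2 + k + 1) = 0.
Degrees (0,0,2) ⇒ d ≤ 3.
A polynomial solution: f(k) = k*(k**2 + 2)/3.
R(k) = B(k−1)·f(k)/C(k) = k*(k**2 + 2)/(3*(k**2 + k + 1)); s_k = R·t_k = 2*k*(-k**2 - 2).
Verify: -6*k**2 - 6*k - 6 matches t_k.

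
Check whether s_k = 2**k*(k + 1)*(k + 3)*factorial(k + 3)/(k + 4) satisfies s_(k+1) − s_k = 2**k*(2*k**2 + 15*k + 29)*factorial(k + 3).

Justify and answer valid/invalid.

Invalid: residual -3*2**k*(2*k**3 + 23*k**2 + 88*k + 113)*factorial(k + 3)/((k + 4)*(k + 5)) ≠ 0.

s_(k+1) = 2**(k + 1)*(k + 2)*(k + 4)*factorial(k + 4)/(k + 5)
s_(k+1) − s_k = 2**k*(2*k**4 + 27*k**3 + 135*k**2 + 297*k + 241)*factorial(k + 3)/((k + 4)*(k + 5))
(s_(k+1) − s_k) − t_k = -3*2**k*(2*k**3 + 23*k**2 + 88*k + 113)*factorial(k + 3)/((k + 4)*(k + 5))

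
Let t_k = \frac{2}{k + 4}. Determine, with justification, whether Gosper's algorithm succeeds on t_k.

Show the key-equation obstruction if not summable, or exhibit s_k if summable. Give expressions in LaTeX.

The ratio is (k + 4)/(k + 5).
Gosper form: A/B · C(k+1)/C(k) with A=k + 4, B=k + 5, C=1.
Key eq: (k + 4)·f(k+1) = (k + 4)·f(k) + (1).
deg f ≤ 0 (via 1,1,0).
Put f(k) = c0: A·f(k+1) − B(k−1)·f(k) − C = -1; need -1 = 0 — inconsistent ⇒ no f, not summable.

No. Not Gosper-summable.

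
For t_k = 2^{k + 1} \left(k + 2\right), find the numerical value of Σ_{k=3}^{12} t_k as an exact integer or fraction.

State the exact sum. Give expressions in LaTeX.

Σ = 212944

Ratio r(k) = 2*(k + 3)/(k + 2).
Normal form (A,B,C) = (2, 1, k + 2).
Solve (2)·f(k+1) − (1)·f(k) = k + 2.
Bound: deg f ≤ 1.
A polynomial solution: f(k) = k.
Get s_k = R·t_k = 2**(k + 1)*k with R(k) = B(k−1)f(k)/C(k) = k/(k + 2).
Check: Δs_k = 2**(k + 1)*(k + 2). ✓
Σ_(k=3)^(12) t_k = s_(13) − s_(3) = 212992 − (48) = 212944.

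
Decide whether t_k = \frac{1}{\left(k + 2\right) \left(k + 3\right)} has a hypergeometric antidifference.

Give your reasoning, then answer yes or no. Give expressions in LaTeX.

r(k) = (k + 2)/(k + 4) after simplifying.
A = k + 2, B = k + 4, C = 1.
f must satisfy (k + 2)·f(k+1) − (k + 3)·f(k) = 1.
Bound: deg f ≤ 1.
Solve for f: f(k) = k/2 (degree 1 ≤ 1).
Get s_k = R·t_k = k/(2*(k + 2)) with R(k) = B(k−1)f(k)/C(k) = k*(k + 3)/2.
s_(k+1) − s_k = 1/(k**2 + 5*k + 6) = t_k.

Yes. s_k = \frac{k}{2 \left(k + 2\right)}.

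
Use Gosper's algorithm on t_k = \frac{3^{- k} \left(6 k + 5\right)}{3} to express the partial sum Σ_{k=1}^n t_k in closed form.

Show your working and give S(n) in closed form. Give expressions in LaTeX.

The ratio is (6*k + 11)/(3*(6*k + 5)).
A = 1/3, B = 1, C = k + 5/6.
Key eq: (1/3)·f(k+1) = (1)·f(k) + (k + 5/6).
From deg A=0, deg B=0, deg C=1: d=1.
Match coefficients ⇒ f(k) = -(3*k + 4)/2.
Certificate R = B(k−1)f/C = -3*(3*k + 4)/(6*k + 5) gives s_k = (-3*k - 4)/3**k.
s_(k+1) − s_k = (6*k + 5)/(3*3**k) = t_k.
s_(n+1) = 3**(-n - 1)*(-3*n - 7) and s_(1) = -7/3, so S(n) = 3**(-n - 1)*(7*3**n - 3*n - 7).

S(n) = 3^{- n - 1} \left(7 \cdot 3^{n} - 3 n - 7\right)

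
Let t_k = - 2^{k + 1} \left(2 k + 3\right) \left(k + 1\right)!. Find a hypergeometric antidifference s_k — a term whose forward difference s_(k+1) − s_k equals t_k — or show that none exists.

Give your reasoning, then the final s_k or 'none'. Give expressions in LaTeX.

t_(k+1)/t_k = 2*(k + 2)*(2*k + 5)/(2*k + 3).
Normal form (A,B,C) = (2*k + 4, 1, k + 3/2).
Key eq: (2*k + 4)·f(k+1) = (1)·f(k) + (k + 3/2).
Degrees (1,0,1) ⇒ d ≤ 0.
Solve for f: f(k) = 1/2 (degree 0 ≤ 0).
R(k) = B(k−1)·f(k)/C(k) = 1/(2*k + 3); s_k = R·t_k = -2**(k + 1)*factorial(k + 1).
Verify: -2**(k + 1)*(2*k + 3)*factorial(k + 1) matches t_k.

s_k = - 2^{k + 1} \left(k + 1\right)!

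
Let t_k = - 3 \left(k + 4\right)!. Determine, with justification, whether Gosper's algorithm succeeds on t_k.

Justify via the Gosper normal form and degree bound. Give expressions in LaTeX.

t_(k+1)/t_k = k + 5.
Take A(k)=k + 5, B(k)=1, C(k)=1.
Set up (k + 5)·f(k+1) − (1)·f(k) − (1) = 0.
deg f ≤ -1 (via 1,0,0).
Negative degree bound (-1): no f exists, t_k not Gosper-summable.

No; the degree bound rules out any f.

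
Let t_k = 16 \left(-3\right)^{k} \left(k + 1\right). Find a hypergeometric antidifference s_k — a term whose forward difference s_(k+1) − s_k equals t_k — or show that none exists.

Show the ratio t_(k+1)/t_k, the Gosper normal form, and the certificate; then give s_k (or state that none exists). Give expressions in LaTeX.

The ratio is 3*(-k - 2)/(k + 1).
Gosper form: A/B · C(k+1)/C(k) with A=-3, B=1, C=k + 1.
Solve (-3)·f(k+1) − (1)·f(k) = k + 1.
From deg A=0, deg B=0, deg C=1: d=1.
Solve for f: f(k) = -(4*k + 1)/16 (degree 1 ≤ 1).
Get s_k = R·t_k = (-3)**k*(-4*k - 1) with R(k) = B(k−1)f(k)/C(k) = -(4*k + 1)/(16*(k + 1)).
Δs = 16*(-3)**k*(k + 1), as required.

s_k = \left(-3\right)^{k} \left(- 4 k - 1\right)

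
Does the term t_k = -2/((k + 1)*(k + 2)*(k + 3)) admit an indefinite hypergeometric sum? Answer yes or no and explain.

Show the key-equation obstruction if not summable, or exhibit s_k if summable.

Yes. s_k = k*(-k - 3)/(2*(k + 1)*(k + 2)).

Step 1: r(k) = (k + 1)/(k + 4).
So A=k + 1 and B=k + 4, with C=1.
f must satisfy (k + 1)·f(k+1) − (k + 3)·f(k) = 1.
Bound: deg f ≤ 2.
A polynomial solution: f(k) = k*(k + 3)/4.
Get s_k = R·t_k = k*(-k - 3)/(2*(k + 1)*(k + 2)) with R(k) = B(k−1)f(k)/C(k) = k*(k + 3)**2/4.
Δs = -2/(k**3 + 6*k**2 + 11*k + 6), as required.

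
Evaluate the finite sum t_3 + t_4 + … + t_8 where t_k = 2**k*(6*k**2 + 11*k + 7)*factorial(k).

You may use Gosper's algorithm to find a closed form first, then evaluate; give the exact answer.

Σ = 5202247200

Compute t_(k+1)/t_k: get 2*(6*k**3 + 29*k**2 + 47*k + 24)/(6*k**2 + 11*k + 7).
Factor: A=2*k + 2; B=1; C=k**2 + 11*k/6 + 7/6.
f must satisfy (2*k + 2)·f(k+1) − (1)·f(k) = k**2 + 11*k/6 + 7/6.
deg f ≤ 1 (via 1,0,2).
A polynomial solution: f(k) = (3*k + 1)/6.
Get s_k = R·t_k = 2**k*(3*k + 1)*factorial(k) with R(k) = B(k−1)f(k)/C(k) = (3*k + 1)/(6*k**2 + 11*k + 7).
s_(k+1) − s_k = 2**k*(6*k**2 + 11*k + 7)*factorial(k) = t_k.
Sum = s_(9) − s_(3); s_(9) = 5202247680, s_(3) = 480 ⇒ 5202247200.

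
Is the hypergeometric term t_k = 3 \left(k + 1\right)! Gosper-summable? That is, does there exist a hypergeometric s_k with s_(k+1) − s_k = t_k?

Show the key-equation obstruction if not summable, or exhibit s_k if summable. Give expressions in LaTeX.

No — t_k has no hypergeometric antidifference.

t_(k+1)/t_k = k + 2.
Normal form (A,B,C) = (k + 2, 1, 1).
f must satisfy (k + 2)·f(k+1) − (1)·f(k) = 1.
Degrees (1,0,0) ⇒ d ≤ -1.
Negative degree bound (-1): no f exists, t_k not Gosper-summable.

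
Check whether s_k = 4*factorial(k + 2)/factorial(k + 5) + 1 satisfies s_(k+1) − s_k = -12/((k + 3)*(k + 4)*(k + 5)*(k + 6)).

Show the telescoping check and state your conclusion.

Valid: the claim telescopes to t_k.

s_(k+1) = 4*factorial(k + 3)/factorial(k + 6) + 1
s_(k+1) − s_k = -12/((k + 3)*(k + 4)*(k + 5)*(k + 6))
(s_(k+1) − s_k) − t_k = 0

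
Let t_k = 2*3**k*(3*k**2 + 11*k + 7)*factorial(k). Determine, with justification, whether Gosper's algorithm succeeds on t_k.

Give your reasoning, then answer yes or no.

Step 1: r(k) = 3*(3*k**3 + 20*k**2 + 38*k + 21)/(3*k**2 + 11*k + 7).
So A=3*k + 3 and B=1, with C=k**2 + 11*k/3 + 7/3.
Set up (3*k + 3)·f(k+1) − (1)·f(k) − (k**2 + 11*k/3 + 7/3) = 0.
deg f ≤ 1 (via 1,0,2).
Match coefficients ⇒ f(k) = (k + 2)/3.
Get s_k = R·t_k = 2*3**k*(k + 2)*factorial(k) with R(k) = B(k−1)f(k)/C(k) = (k + 2)/(3*k**2 + 11*k + 7).
s_(k+1) − s_k = 2*3**k*(3*k**2 + 11*k + 7)*factorial(k) = t_k.

Yes. s_k = 2*3**k*(k + 2)*factorial(k).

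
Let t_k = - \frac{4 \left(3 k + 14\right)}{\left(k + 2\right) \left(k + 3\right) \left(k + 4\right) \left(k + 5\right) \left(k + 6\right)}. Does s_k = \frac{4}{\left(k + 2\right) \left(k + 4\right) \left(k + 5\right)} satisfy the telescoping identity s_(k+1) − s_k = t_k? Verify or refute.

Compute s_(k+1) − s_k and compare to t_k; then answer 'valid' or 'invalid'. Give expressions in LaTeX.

s_(k+1) = 4/((k + 3)*(k + 5)*(k + 6))
s_(k+1) − s_k = 4*(-3*k - 10)/(k**5 + 20*k**4 + 155*k**3 + 580*k**2 + 1044*k + 720)
(s_(k+1) − s_k) − t_k = 16/(k**5 + 20*k**4 + 155*k**3 + 580*k**2 + 1044*k + 720)

Invalid: residual \frac{16}{k^{5} + 20 k^{4} + 155 k^{3} + 580 k^{2} + 1044 k + 720} ≠ 0.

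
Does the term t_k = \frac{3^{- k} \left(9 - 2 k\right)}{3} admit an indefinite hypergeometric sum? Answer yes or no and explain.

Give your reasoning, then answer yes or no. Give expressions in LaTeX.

Yes. s_k = 3^{- k} \left(k - 4\right).

Step 1: r(k) = (2*k - 7)/(3*(2*k - 9)).
Take A(k)=1/3, B(k)=1, C(k)=k - 9/2.
Solve (1/3)·f(k+1) − (1)·f(k) = k - 9/2.
d = 1 from the (0,0,1) case.
A polynomial solution: f(k) = -3*(k - 4)/2.
Get s_k = R·t_k = (k - 4)/3**k with R(k) = B(k−1)f(k)/C(k) = -3*(k - 4)/(2*k - 9).
Check: Δs_k = (9 - 2*k)/(3*3**k). ✓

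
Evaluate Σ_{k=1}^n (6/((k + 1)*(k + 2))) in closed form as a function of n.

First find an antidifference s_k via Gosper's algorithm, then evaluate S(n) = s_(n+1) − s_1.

r(k) = (k + 1)/(k + 3) after simplifying.
Gosper form: A/B · C(k+1)/C(k) with A=k + 1, B=k + 3, C=1.
Key eq: (k + 1)·f(k+1) = (k + 2)·f(k) + (1).
d = 1 from the (1,1,0) case.
A polynomial solution: f(k) = k.
Certificate R = B(k−1)f/C = k*(k + 2) gives s_k = 6*k/(k + 1).
s_(k+1) − s_k = 6/(k**2 + 3*k + 2) = t_k.
Evaluate: s_(n+1) = 6*(n + 1)/(n + 2); subtract s_(1) = 3 ⇒ S(n) = 3*n/(n + 2).

S(n) = 3*n/(n + 2)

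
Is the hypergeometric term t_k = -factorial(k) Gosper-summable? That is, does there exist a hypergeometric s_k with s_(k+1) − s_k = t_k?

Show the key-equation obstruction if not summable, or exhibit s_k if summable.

No — key equation has no polynomial f.

r(k) = k + 1 after simplifying.
So A=k + 1 and B=1, with C=1.
Solve (k + 1)·f(k+1) − (1)·f(k) = 1.
From deg A=1, deg B=0, deg C=0: d=-1.
d = -1 < 0 ⇒ no nonzero polynomial f; not summable.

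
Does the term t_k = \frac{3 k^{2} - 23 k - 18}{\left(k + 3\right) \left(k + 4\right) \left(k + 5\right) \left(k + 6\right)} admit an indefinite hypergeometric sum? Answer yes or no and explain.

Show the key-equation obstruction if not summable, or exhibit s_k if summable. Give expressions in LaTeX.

Yes. s_k = \frac{k \left(- k^{2} - 57 k - 32\right)}{15 \left(k + 3\right) \left(k + 4\right) \left(k + 5\right)}.

Step 1: r(k) = (k + 3)*(23*k - 3*(k + 1)**2 + 41)/((k + 7)*(-3*k**2 + 23*k + 18)).
So A=k + 3 and B=k + 7, with C=k**2 - 23*k/3 - 6.
Need (k + 3)·f(k+1) − (k + 6)·f(k) = k**2 - 23*k/3 - 6.
d = 3 from the (1,1,2) case.
Match coefficients ⇒ f(k) = -k*(k**2 + 57*k + 32)/45.
R(k) = B(k−1)·f(k)/C(k) = -k*(k + 6)*(k**2 + 57*k + 32)/(15*(3*k**2 - 23*k - 18)); s_k = R·t_k = k*(-k**2 - 57*k - 32)/(15*(k + 3)*(k + 4)*(k + 5)).
Verify: (3*k**2 - 23*k - 18)/(k**4 + 18*k**3 + 119*k**2 + 342*k + 360) matches t_k.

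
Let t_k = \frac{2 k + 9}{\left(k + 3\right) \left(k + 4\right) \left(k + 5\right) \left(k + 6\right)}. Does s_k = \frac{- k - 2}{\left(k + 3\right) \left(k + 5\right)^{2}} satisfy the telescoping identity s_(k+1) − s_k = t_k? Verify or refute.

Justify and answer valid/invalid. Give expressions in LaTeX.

s_(k+1) = (-k - 3)/((k + 4)*(k + 6)**2)
s_(k+1) − s_k = ((k + 2)*(k + 4)*(k + 6)**2 - (k + 3)**2*(k + 5)**2)/((k + 3)*(k + 4)*(k + 5)**2*(k + 6)**2)
(s_(k+1) − s_k) − t_k = 3*(-3*k**2 - 29*k - 69)/(k**6 + 29*k**5 + 347*k**4 + 2191*k**3 + 7692*k**2 + 14220*k + 10800)

Invalid: residual \frac{3 \left(- 3 k^{2} - 29 k - 69\right)}{k^{6} + 29 k^{5} + 347 k^{4} + 2191 k^{3} + 7692 k^{2} + 14220 k + 10800} ≠ 0.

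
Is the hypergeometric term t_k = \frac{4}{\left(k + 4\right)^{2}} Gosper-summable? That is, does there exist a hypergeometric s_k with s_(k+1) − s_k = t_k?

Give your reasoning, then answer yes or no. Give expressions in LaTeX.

The ratio is (k + 4)**2/(k + 5)**2.
Gosper form: A/B · C(k+1)/C(k) with A=k**2 + 8*k + 16, B=k**2 + 10*k + 25, C=1.
f must satisfy (k**2 + 8*k + 16)·f(k+1) − (k**2 + 8*k + 16)·f(k) = 1.
From deg A=2, deg B=2, deg C=0: d=0.
Put f(k) = c0: A·f(k+1) − B(k−1)·f(k) − C = -1; need -1 = 0 — inconsistent ⇒ no f, not summable.

No — key equation has no polynomial f.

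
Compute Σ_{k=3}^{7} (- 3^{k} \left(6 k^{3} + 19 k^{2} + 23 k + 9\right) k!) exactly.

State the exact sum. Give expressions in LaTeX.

Σ = -35977371318

t_(k+1)/t_k = 3*(6*k**4 + 43*k**3 + 116*k**2 + 136*k + 57)/(6*k**3 + 19*k**2 + 23*k + 9).
Factor: A=3*k + 3; B=1; C=k**3 + 19*k**2/6 + 23*k/6 + 3/2.
f must satisfy (3*k + 3)·f(k+1) − (1)·f(k) = k**3 + 19*k**2/6 + 23*k/6 + 3/2.
From deg A=1, deg B=0, deg C=3: d=2.
A polynomial solution: f(k) = k*(2*k + 1)/6.
Certificate R = B(k−1)f/C = k*(2*k + 1)/(6*k**3 + 19*k**2 + 23*k + 9) gives s_k = -3**k*k*(2*k + 1)*factorial(k).
s_(k+1) − s_k = -3**k*(6*k**3 + 19*k**2 + 23*k + 9)*factorial(k) = t_k.
Σ_(k=3)^(7) t_k = s_(8) − s_(3) = -35977374720 − (-3402) = -35977371318.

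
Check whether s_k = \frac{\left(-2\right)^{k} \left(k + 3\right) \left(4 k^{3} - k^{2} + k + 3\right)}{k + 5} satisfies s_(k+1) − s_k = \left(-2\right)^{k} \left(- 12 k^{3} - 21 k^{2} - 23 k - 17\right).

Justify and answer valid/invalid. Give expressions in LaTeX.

s_(k+1) = (-2)**(k + 1)*(k + 4)*(k + 4*(k + 1)**3 - (k + 1)**2 + 4)/(k + 6)
s_(k+1) − s_k = (-2)**k*(-12*k**5 - 129*k**4 - 444*k**3 - 646*k**2 - 611*k - 334)/(k**2 + 11*k + 30)
(s_(k+1) − s_k) − t_k = 2*(-2)**k*(12*k**4 + 85*k**3 + 127*k**2 + 133*k + 88)/(k**2 + 11*k + 30)

Invalid: residual \frac{2 \left(-2\right)^{k} \left(12 k^{4} + 85 k^{3} + 127 k^{2} + 133 k + 88\right)}{k^{2} + 11 k + 30} ≠ 0.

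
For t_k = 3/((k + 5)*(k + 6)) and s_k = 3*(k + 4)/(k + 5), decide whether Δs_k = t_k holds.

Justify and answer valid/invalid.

s_(k+1) = 3*(k + 5)/(k + 6)
s_(k+1) − s_k = 3/(k**2 + 11*k + 30)
(s_(k+1) − s_k) − t_k = 0

valid (s_(k+1) − s_k reduces to t_k)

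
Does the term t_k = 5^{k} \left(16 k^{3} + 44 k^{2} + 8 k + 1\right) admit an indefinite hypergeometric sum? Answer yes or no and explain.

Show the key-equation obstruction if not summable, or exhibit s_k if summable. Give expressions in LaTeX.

The ratio is 5*(16*k**3 + 92*k**2 + 144*k + 69)/(16*k**3 + 44*k**2 + 8*k + 1).
So A=5 and B=1, with C=k**3 + 11*k**2/4 + k/2 + 1/16.
Solve (5)·f(k+1) − (1)·f(k) = k**3 + 11*k**2/4 + k/2 + 1/16.
deg f ≤ 3 (via 0,0,3).
A polynomial solution: f(k) = (4*k**3 - 4*k**2 - 3*k + 4)/16.
Certificate R = B(k−1)f/C = (4*k**3 - 4*k**2 - 3*k + 4)/(16*k**3 + 44*k**2 + 8*k + 1) gives s_k = 5**k*(4*k**3 - 4*k**2 - 3*k + 4).
s_(k+1) − s_k = 5**k*(16*k**3 + 44*k**2 + 8*k + 1) = t_k.

Yes. s_k = 5^{k} \left(4 k^{3} - 4 k^{2} - 3 k + 4\right).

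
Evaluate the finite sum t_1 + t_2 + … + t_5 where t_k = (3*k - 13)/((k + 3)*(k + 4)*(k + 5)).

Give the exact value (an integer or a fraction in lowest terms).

t_(k+1)/t_k = (k + 3)*(3*k - 10)/((k + 6)*(3*k - 13)).
Take A(k)=k + 3, B(k)=k + 6, C(k)=k - 13/3.
Set up (k + 3)·f(k+1) − (k + 5)·f(k) − (k - 13/3) = 0.
deg f ≤ 2 (via 1,1,1).
Match coefficients ⇒ f(k) = -k*(k + 25)/18.
Then R = B(k−1)f/C = -k*(k + 5)*(k + 25)/(6*(3*k - 13)), so s_k = R(k)·t_k = k*(-k - 25)/(6*(k + 3)*(k + 4)).
Verify: (3*k - 13)/(k**3 + 12*k**2 + 47*k + 60) matches t_k.
Telescoping: Σ = s_(6) − s_(1) = -31/90 − (-13/60) = -23/180.

Σ = -23/180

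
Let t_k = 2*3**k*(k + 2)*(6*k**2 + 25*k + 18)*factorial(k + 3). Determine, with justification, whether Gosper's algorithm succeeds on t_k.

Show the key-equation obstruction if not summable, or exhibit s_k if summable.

Yes. s_k = 2*3**k*k*(2*k + 1)*factorial(k + 3).

r(k) = 3*(k + 3)*(k + 4)*(25*k + 6*(k + 1)**2 + 43)/((k + 2)*(6*k**2 + 25*k + 18)) after simplifying.
Factor: A=3*k + 12; B=1; C=k**3 + 37*k**2/6 + 34*k/3 + 6.
Solve (3*k + 12)·f(k+1) − (1)·f(k) = k**3 + 37*k**2/6 + 34*k/3 + 6.
deg f ≤ 2 (via 1,0,3).
Solving with deg f ≤ 2: f(k) = k*(2*k + 1)/6.
Certificate R = B(k−1)f/C = k*(2*k + 1)/((k + 2)*(6*k**2 + 25*k + 18)) gives s_k = 2*3**k*k*(2*k + 1)*factorial(k + 3).
Check: Δs_k = 2*3**k*(k + 2)*(6*k**2 + 25*k + 18)*factorial(k + 3). ✓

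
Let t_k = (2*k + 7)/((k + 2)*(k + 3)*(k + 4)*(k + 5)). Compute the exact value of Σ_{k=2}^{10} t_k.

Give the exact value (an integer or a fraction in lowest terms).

Compute t_(k+1)/t_k: get (k + 2)*(2*k + 9)/((k + 6)*(2*k + 7)).
Gosper form: A/B · C(k+1)/C(k) with A=k + 2, B=k + 6, C=k + 7/2.
f must satisfy (k + 2)·f(k+1) − (k + 5)·f(k) = k + 7/2.
deg f ≤ 3 (via 1,1,1).
A polynomial solution: f(k) = k*(k + 3)*(k + 6)/16.
Get s_k = R·t_k = k*(k + 6)/(8*(k**2 + 6*k + 8)) with R(k) = B(k−1)f(k)/C(k) = k*(k + 3)*(k + 5)*(k + 6)/(8*(2*k + 7)).
Check: Δs_k = (2*k + 7)/(k**4 + 14*k**3 + 71*k**2 + 154*k + 120). ✓
Telescoping: Σ = s_(11) − s_(2) = 187/1560 − (1/12) = 19/520.

Σ = 19/520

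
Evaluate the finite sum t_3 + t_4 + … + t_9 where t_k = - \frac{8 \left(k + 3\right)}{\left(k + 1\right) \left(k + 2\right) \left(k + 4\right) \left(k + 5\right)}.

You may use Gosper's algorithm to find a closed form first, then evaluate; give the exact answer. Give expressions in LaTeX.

Σ = -9/77

t_(k+1)/t_k = (k + 1)*(k + 4)**2/((k + 3)**2*(k + 6)).
So A=k + 1 and B=k + 6, with C=k**2 + 6*k + 9.
Key eq: (k + 1)·f(k+1) = (k + 5)·f(k) + (k**2 + 6*k + 9).
deg f ≤ 4 (via 1,1,2).
Solve for f: f(k) = k*(k + 2)*(k + 3)*(k + 5)/8 (degree 4 ≤ 4).
Get s_k = R·t_k = k*(-k - 5)/(k**2 + 5*k + 4) with R(k) = B(k−1)f(k)/C(k) = k*(k + 2)*(k + 5)**2/(8*(k + 3)).
Verify: 8*(-k - 3)/(k**4 + 12*k**3 + 49*k**2 + 78*k + 40) matches t_k.
Evaluate s at k=10 and k=3: -75/77 and -6/7; difference -9/77.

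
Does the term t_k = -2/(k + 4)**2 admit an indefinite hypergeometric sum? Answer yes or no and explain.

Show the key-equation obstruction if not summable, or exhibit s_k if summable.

t_(k+1)/t_k = (k + 4)**2/(k + 5)**2.
Factor: A=k**2 + 8*k + 16; B=k**2 + 10*k + 25; C=1.
f must satisfy (k**2 + 8*k + 16)·f(k+1) − (k**2 + 8*k + 16)·f(k) = 1.
Degrees (2,2,0) ⇒ d ≤ 0.
Put f(k) = c0: A·f(k+1) − B(k−1)·f(k) − C = -1; need -1 = 0 — inconsistent ⇒ no f, not summable.

No. Not Gosper-summable.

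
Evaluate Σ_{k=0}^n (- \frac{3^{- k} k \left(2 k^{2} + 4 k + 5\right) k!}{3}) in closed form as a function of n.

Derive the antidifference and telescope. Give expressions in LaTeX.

S(n) = 3^{- n - 1} \left(3^{n + 2} - 2 n^{3} n! - 10 n^{2} n! - 17 n n! - 9 n!\right)

t_(k+1)/t_k = (k + 1)**2*(4*k + 2*(k + 1)**2 + 9)/(3*k*(2*k**2 + 4*k + 5)).
A = k/3 + 1/3, B = 1, C = k**3 + 2*k**2 + 5*k/2.
f must satisfy (k/3 + 1/3)·f(k+1) − (1)·f(k) = k**3 + 2*k**2 + 5*k/2.
deg f ≤ 2 (via 1,0,3).
Match coefficients ⇒ f(k) = 3*(2*k**2 + 4*k + 3)/2.
Certificate R = B(k−1)f/C = 3*(2*k**2 + 4*k + 3)/(k*(2*k**2 + 4*k + 5)) gives s_k = -(2*k**2 + 4*k + 3)*factorial(k)/3**k.
Verify: -k*(2*k**2 + 4*k + 5)*factorial(k)/(3*3**k) matches t_k.
s_(n+1) = -3**(-n - 1)*(2*n**2 + 8*n + 9)*factorial(n + 1) and s_(0) = -3, so S(n) = 3**(-n - 1)*(3**(n + 2) - 2*n**3*factorial(n) - 10*n**2*factorial(n) - 17*n*factorial(n) - 9*factorial(n)).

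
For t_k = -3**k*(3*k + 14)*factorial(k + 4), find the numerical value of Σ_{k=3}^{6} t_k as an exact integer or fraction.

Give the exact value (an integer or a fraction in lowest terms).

Σ = -87297905520

r(k) = 3*(k + 5)*(3*k + 17)/(3*k + 14) after simplifying.
A = 3*k + 15, B = 1, C = k + 14/3.
Solve (3*k + 15)·f(k+1) − (1)·f(k) = k + 14/3.
Bound: deg f ≤ 0.
Match coefficients ⇒ f(k) = 1/3.
R(k) = B(k−1)·f(k)/C(k) = 1/(3*k + 14); s_k = R·t_k = -3**k*factorial(k + 4).
Check: Δs_k = -3**k*(3*k + 14)*factorial(k + 4). ✓
Telescoping: Σ = s_(7) − s_(3) = -87298041600 − (-136080) = -87297905520.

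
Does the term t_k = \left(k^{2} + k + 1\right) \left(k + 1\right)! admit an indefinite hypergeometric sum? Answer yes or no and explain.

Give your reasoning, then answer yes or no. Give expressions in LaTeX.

Yes. s_k = \left(k - 1\right) \left(k + 1\right)!.

r(k) = (k + 2)*(k + (k + 1)**2 + 2)/(k**2 + k + 1) after simplifying.
A = k + 2, B = 1, C = k**2 + k + 1.
Solve (k + 2)·f(k+1) − (1)·f(k) = k**2 + k + 1.
deg f ≤ 1 (via 1,0,2).
A polynomial solution: f(k) = k - 1.
Then R = B(k−1)f/C = (k - 1)/(k**2 + k + 1), so s_k = R(k)·t_k = (k - 1)*factorial(k + 1).
Verify: (k**2 + k + 1)*factorial(k + 1) matches t_k.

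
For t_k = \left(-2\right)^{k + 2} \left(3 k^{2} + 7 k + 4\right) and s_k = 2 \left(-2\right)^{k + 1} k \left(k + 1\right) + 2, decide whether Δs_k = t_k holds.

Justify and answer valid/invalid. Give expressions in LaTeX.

Valid: the claim telescopes to t_k.

s_(k+1) = 2*(-2)**(k + 2)*(k + 1)*(k + 2) + 2
s_(k+1) − s_k = (-2)**(k + 2)*(k + 1)*(3*k + 4)
(s_(k+1) − s_k) − t_k = 0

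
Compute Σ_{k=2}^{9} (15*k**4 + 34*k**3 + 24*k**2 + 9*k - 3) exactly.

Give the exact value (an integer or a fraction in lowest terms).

t_(k+1)/t_k = (15*k**4 + 94*k**3 + 216*k**2 + 219*k + 79)/(15*k**4 + 34*k**3 + 24*k**2 + 9*k - 3).
Normal form (A,B,C) = (1, 1, k**4 + 34*k**3/15 + 8*k**2/5 + 3*k/5 - 1/5).
Need (1)·f(k+1) − (1)·f(k) = k**4 + 34*k**3/15 + 8*k**2/5 + 3*k/5 - 1/5.
Degrees (0,0,4) ⇒ d ≤ 5.
A polynomial solution: f(k) = k*(3*k**4 + k**3 - 4*k**2 + k - 4)/15.
R(k) = B(k−1)·f(k)/C(k) = k*(3*k**4 + k**3 - 4*k**2 + k - 4)/(15*k**4 + 34*k**3 + 24*k**2 + 9*k - 3); s_k = R·t_k = k*(3*k**4 + k**3 - 4*k**2 + k - 4).
Verify: 15*k**4 + 34*k**3 + 24*k**2 + 9*k - 3 matches t_k.
Sum = s_(10) − s_(2); s_(10) = 306060, s_(2) = 76 ⇒ 305984.

Σ = 305984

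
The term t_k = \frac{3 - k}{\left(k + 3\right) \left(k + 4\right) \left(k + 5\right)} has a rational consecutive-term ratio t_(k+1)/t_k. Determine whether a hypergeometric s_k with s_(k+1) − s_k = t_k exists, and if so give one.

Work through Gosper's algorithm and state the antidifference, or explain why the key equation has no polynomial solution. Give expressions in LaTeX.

s_k = \frac{k}{\left(k + 3\right) \left(k + 4\right)}

The ratio is (k - 2)*(k + 3)/((k - 3)*(k + 6)).
So A=k + 3 and B=k + 6, with C=k - 3.
Set up (k + 3)·f(k+1) − (k + 5)·f(k) − (k - 3) = 0.
Degrees (1,1,1) ⇒ d ≤ 2.
Solve for f: f(k) = -k (degree 1 ≤ 2).
Then R = B(k−1)f/C = -k*(k + 5)/(k - 3), so s_k = R(k)·t_k = k/((k + 3)*(k + 4)).
Check: Δs_k = (3 - k)/(k**3 + 12*k**2 + 47*k + 60). ✓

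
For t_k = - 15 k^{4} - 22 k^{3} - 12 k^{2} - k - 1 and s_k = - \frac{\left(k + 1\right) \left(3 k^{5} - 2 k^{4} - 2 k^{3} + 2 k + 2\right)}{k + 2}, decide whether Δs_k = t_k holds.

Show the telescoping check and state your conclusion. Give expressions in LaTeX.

Invalid: residual \frac{k \left(12 k^{4} + 54 k^{3} + 58 k^{2} + 25 k + 1\right)}{k^{2} + 5 k + 6} ≠ 0.

s_(k+1) = -(k + 2)*(2*k + 3*(k + 1)**5 - 2*(k + 1)**4 - 2*(k + 1)**3 + 4)/(k + 3)
s_(k+1) − s_k = (-15*k**6 - 85*k**5 - 158*k**4 - 135*k**3 - 53*k**2 - 10*k - 6)/(k**2 + 5*k + 6)
(s_(k+1) − s_k) − t_k = k*(12*k**4 + 54*k**3 + 58*k**2 + 25*k + 1)/(k**2 + 5*k + 6)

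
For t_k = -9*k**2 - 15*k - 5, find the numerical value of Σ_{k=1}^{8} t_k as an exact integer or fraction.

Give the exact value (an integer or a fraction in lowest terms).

Σ = -2416

Ratio r(k) = (9*k**2 + 33*k + 29)/(9*k**2 + 15*k + 5).
Factor: A=1; B=1; C=k**2 + 5*k/3 + 5/9.
Set up (1)·f(k+1) − (1)·f(k) − (k**2 + 5*k/3 + 5/9) = 0.
d = 3 from the (0,0,2) case.
Match coefficients ⇒ f(k) = k*(3*k**2 + 3*k - 1)/9.
Get s_k = R·t_k = k*(-3*k**2 - 3*k + 1) with R(k) = B(k−1)f(k)/C(k) = k*(3*k**2 + 3*k - 1)/(9*k**2 + 15*k + 5).
Verify: -9*k**2 - 15*k - 5 matches t_k.
Telescoping: Σ = s_(9) − s_(1) = -2421 − (-5) = -2416.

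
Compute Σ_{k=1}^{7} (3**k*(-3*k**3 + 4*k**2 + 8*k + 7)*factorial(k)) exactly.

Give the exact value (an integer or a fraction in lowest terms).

Ratio r(k) = 3*(3*k**4 + 8*k**3 - 2*k**2 - 23*k - 16)/(3*k**3 - 4*k**2 - 8*k - 7).
Normal form (A,B,C) = (3*k + 3, 1, k**3 - 4*k**2/3 - 8*k/3 - 7/3).
f must satisfy (3*k + 3)·f(k+1) − (1)·f(k) = k**3 - 4*k**2/3 - 8*k/3 - 7/3.
deg f ≤ 2 (via 1,0,3).
Solving with deg f ≤ 2: f(k) = (k**2 - 4*k + 1)/3.
Get s_k = R·t_k = -3**k*(k**2 - 4*k + 1)*factorial(k) with R(k) = B(k−1)f(k)/C(k) = (k**2 - 4*k + 1)/(3*k**3 - 4*k**2 - 8*k - 7).
s_(k+1) − s_k = 3**k*(-3*k**3 + 4*k**2 + 8*k + 7)*factorial(k) = t_k.
Sum = s_(8) − s_(1); s_(8) = -8729804160, s_(1) = 6 ⇒ -8729804166.

Σ = -8729804166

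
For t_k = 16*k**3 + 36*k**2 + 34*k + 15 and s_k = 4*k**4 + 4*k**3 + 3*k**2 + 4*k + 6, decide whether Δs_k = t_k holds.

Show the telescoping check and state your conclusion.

s_(k+1) = 4*k**4 + 20*k**3 + 39*k**2 + 38*k + 21
s_(k+1) − s_k = 16*k**3 + 36*k**2 + 34*k + 15
(s_(k+1) − s_k) − t_k = 0

valid; difference matches t_k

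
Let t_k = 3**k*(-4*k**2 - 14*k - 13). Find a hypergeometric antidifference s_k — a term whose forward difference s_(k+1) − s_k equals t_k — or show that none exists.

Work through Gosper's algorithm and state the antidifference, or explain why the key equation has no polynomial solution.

Compute t_(k+1)/t_k: get 3*(4*k**2 + 22*k + 31)/(4*k**2 + 14*k + 13).
Gosper form: A/B · C(k+1)/C(k) with A=3, B=1, C=k**2 + 7*k/2 + 13/4.
Set up (3)·f(k+1) − (1)·f(k) − (k**2 + 7*k/2 + 13/4) = 0.
Bound: deg f ≤ 2.
Solving with deg f ≤ 2: f(k) = (2*k**2 + k + 2)/4.
So s_k = (B(k−1)f/C)·t_k = ((2*k**2 + k + 2)/(4*k**2 + 14*k + 13))·t_k = 3**k*(-2*k**2 - k - 2).
Δs = 3**k*(-4*k**2 - 14*k - 13), as required.

s_k = 3**k*(-2*k**2 - k - 2)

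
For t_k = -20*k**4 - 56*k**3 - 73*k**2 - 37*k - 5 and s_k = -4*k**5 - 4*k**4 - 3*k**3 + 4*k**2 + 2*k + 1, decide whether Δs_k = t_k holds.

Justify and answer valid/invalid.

valid (s_(k+1) − s_k reduces to t_k)

s_(k+1) = -4*k**5 - 24*k**4 - 59*k**3 - 69*k**2 - 35*k - 4
s_(k+1) − s_k = -20*k**4 - 56*k**3 - 73*k**2 - 37*k - 5
(s_(k+1) − s_k) − t_k = 0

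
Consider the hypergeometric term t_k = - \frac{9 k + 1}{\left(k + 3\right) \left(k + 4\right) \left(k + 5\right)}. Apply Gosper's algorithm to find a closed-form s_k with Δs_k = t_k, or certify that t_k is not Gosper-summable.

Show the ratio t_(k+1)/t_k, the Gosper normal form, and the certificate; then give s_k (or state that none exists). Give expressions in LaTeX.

t_(k+1)/t_k = (k + 3)*(9*k + 10)/((k + 6)*(9*k + 1)).
Take A(k)=k + 3, B(k)=k + 6, C(k)=k + 1/9.
f must satisfy (k + 3)·f(k+1) − (k + 5)·f(k) = k + 1/9.
Bound: deg f ≤ 2.
A polynomial solution: f(k) = k*(7*k - 5)/54.
Then R = B(k−1)f/C = k*(k + 5)*(7*k - 5)/(6*(9*k + 1)), so s_k = R(k)·t_k = k*(5 - 7*k)/(6*(k + 3)*(k + 4)).
Check: Δs_k = (-9*k - 1)/(k**3 + 12*k**2 + 47*k + 60). ✓

s_k = \frac{k \left(5 - 7 k\right)}{6 \left(k + 3\right) \left(k + 4\right)}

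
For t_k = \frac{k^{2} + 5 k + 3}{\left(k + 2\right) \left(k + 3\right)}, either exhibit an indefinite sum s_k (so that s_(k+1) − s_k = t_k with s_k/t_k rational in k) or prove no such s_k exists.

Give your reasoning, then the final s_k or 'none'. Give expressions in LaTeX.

Step 1: r(k) = (k + 2)*(5*k + (k + 1)**2 + 8)/((k + 4)*(k**2 + 5*k + 3)).
Take A(k)=k + 2, B(k)=k + 4, C(k)=k**2 + 5*k + 3.
Need (k + 2)·f(k+1) − (k + 3)·f(k) = k**2 + 5*k + 3.
Degrees (1,1,2) ⇒ d ≤ 2.
A polynomial solution: f(k) = k*(2*k + 1)/2.
R(k) = B(k−1)·f(k)/C(k) = k*(k + 3)*(2*k + 1)/(2*(k**2 + 5*k + 3)); s_k = R·t_k = k*(2*k + 1)/(2*(k + 2)).
s_(k+1) − s_k = (k**2 + 5*k + 3)/(k**2 + 5*k + 6) = t_k.

s_k = \frac{k \left(2 k + 1\right)}{2 \left(k + 2\right)}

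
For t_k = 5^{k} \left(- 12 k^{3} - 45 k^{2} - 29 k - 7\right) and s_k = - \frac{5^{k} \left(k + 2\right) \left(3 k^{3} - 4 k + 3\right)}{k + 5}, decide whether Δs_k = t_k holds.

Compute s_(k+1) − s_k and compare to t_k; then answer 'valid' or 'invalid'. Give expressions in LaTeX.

s_(k+1) = 5**(k + 1)*(k + 3)*(4*k - 3*(k + 1)**3 + 1)/(k + 6)
s_(k+1) − s_k = 5**k*(-12*k**5 - 141*k**4 - 578*k**3 - 914*k**2 - 479*k - 114)/(k**2 + 11*k + 30)
(s_(k+1) − s_k) − t_k = 5**k*(36*k**4 + 306*k**3 + 762*k**2 + 468*k + 96)/(k**2 + 11*k + 30)

Invalid: residual \frac{5^{k} \left(36 k^{4} + 306 k^{3} + 762 k^{2} + 468 k + 96\right)}{k^{2} + 11 k + 30} ≠ 0.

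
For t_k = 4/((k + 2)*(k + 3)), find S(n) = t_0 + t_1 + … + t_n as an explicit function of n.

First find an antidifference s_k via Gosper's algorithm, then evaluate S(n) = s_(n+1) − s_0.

Ratio r(k) = (k + 2)/(k + 4).
Take A(k)=k + 2, B(k)=k + 4, C(k)=1.
Need (k + 2)·f(k+1) − (k + 3)·f(k) = 1.
Degrees (1,1,0) ⇒ d ≤ 1.
Coefficient equations give f(k) = k/2.
Get s_k = R·t_k = 2*k/(k + 2) with R(k) = B(k−1)f(k)/C(k) = k*(k + 3)/2.
Check: Δs_k = 4/(k**2 + 5*k + 6). ✓
Evaluate: s_(n+1) = 2*(n + 1)/(n + 3); subtract s_(0) = 0 ⇒ S(n) = 2*(n + 1)/(n + 3).

S(n) = 2*(n + 1)/(n + 3)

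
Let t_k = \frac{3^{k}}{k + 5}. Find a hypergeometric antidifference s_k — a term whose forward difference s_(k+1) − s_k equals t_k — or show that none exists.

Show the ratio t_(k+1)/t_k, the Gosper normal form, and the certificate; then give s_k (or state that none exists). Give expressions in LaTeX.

not Gosper-summable; s_k does not exist

Compute t_(k+1)/t_k: get 3*(k + 5)/(k + 6).
So A=3*k + 15 and B=k + 6, with C=1.
Need (3*k + 15)·f(k+1) − (k + 5)·f(k) = 1.
Degrees (1,1,0) ⇒ d ≤ -1.
Bound -1 < 0, so the key equation has no polynomial solution.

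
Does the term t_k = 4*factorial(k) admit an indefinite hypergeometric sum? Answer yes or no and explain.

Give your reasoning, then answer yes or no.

No — t_k has no hypergeometric antidifference.

Compute t_(k+1)/t_k: get k + 1.
So A=k + 1 and B=1, with C=1.
Set up (k + 1)·f(k+1) − (1)·f(k) − (1) = 0.
deg f ≤ -1 (via 1,0,0).
deg f ≤ -1 is impossible — no certificate.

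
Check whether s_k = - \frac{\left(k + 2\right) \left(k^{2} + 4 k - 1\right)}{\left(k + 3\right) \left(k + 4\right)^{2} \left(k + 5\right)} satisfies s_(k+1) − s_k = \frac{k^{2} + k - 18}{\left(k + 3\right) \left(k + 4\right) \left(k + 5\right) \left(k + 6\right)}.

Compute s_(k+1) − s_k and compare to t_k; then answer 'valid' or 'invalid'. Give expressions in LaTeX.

Invalid: residual \frac{2 \left(- 2 k^{3} - 15 k^{2} - 9 k + 78\right)}{k^{6} + 27 k^{5} + 301 k^{4} + 1773 k^{3} + 5818 k^{2} + 10080 k + 7200} ≠ 0.

s_(k+1) = -(k + 3)*(4*k + (k + 1)**2 + 3)/((k + 4)*(k + 5)**2*(k + 6))
s_(k+1) − s_k = (k**4 + 6*k**3 - 19*k**2 - 160*k - 204)/(k**6 + 27*k**5 + 301*k**4 + 1773*k**3 + 5818*k**2 + 10080*k + 7200)
(s_(k+1) − s_k) − t_k = 2*(-2*k**3 - 15*k**2 - 9*k + 78)/(k**6 + 27*k**5 + 301*k**4 + 1773*k**3 + 5818*k**2 + 10080*k + 7200)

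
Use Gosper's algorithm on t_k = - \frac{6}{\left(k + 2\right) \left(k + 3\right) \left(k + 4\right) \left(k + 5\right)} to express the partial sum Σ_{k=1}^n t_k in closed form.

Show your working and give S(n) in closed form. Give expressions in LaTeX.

r(k) = (k + 2)/(k + 6) after simplifying.
Factor: A=k + 2; B=k + 6; C=1.
Set up (k + 2)·f(k+1) − (k + 5)·f(k) − (1) = 0.
d = 3 from the (1,1,0) case.
A polynomial solution: f(k) = k*(k**2 + 9*k + 26)/72.
Then R = B(k−1)f/C = k*(k + 5)*(k**2 + 9*k + 26)/72, so s_k = R(k)·t_k = k*(-k**2 - 9*k - 26)/(12*(k + 2)*(k + 3)*(k + 4)).
Check: Δs_k = -6/(k**4 + 14*k**3 + 71*k**2 + 154*k + 120). ✓
Evaluate: s_(n+1) = (-n**3 - 12*n**2 - 47*n - 36)/(12*(n**3 + 12*n**2 + 47*n + 60)); subtract s_(1) = -1/20 ⇒ S(n) = n*(-n**2 - 12*n - 47)/(30*(n**3 + 12*n**2 + 47*n + 60)).

S(n) = \frac{n \left(- n^{2} - 12 n - 47\right)}{30 \left(n^{3} + 12 n^{2} + 47 n + 60\right)}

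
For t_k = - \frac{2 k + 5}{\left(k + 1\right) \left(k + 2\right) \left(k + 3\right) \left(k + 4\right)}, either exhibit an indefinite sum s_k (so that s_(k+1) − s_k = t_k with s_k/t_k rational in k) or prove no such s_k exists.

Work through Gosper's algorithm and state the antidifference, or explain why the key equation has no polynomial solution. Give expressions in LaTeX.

s_k = \frac{k \left(- k - 4\right)}{3 \left(k^{2} + 4 k + 3\right)}

Ratio r(k) = (k + 1)*(2*k + 7)/((k + 5)*(2*k + 5)).
So A=k + 1 and B=k + 5, with C=k + 5/2.
Solve (k + 1)·f(k+1) − (k + 4)·f(k) = k + 5/2.
From deg A=1, deg B=1, deg C=1: d=3.
Solving with deg f ≤ 3: f(k) = k*(k + 2)*(k + 4)/6.
Then R = B(k−1)f/C = k*(k + 2)*(k + 4)**2/(3*(2*k + 5)), so s_k = R(k)·t_k = k*(-k - 4)/(3*(k**2 + 4*k + 3)).
s_(k+1) − s_k = (-2*k - 5)/(k**4 + 10*k**3 + 35*k**2 + 50*k + 24) = t_k.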